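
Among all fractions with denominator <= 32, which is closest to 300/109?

Expand x = 300/109 as a continued fraction with the Euclidean algorithm:
  300 = 2*109 + 82, so a_0 = 2.
  109 = 1*82 + 27, so a_1 = 1.
  82 = 3*27 + 1, so a_2 = 3.
  27 = 27*1 + 0, so a_3 = 27.
so x = [2; 1, 3, 27].
Convergents (p_i = a_i*p_{i-1} + p_{i-2}, q_i = a_i*q_{i-1} + q_{i-2} with p_{-2}=0, p_{-1}=1, q_{-2}=1, q_{-1}=0), until the denominator exceeds 32:
  i=0: a_0=2, p_0 = 2*1 + 0 = 2, q_0 = 2*0 + 1 = 1.
  i=1: a_1=1, p_1 = 1*2 + 1 = 3, q_1 = 1*1 + 0 = 1.
  i=2: a_2=3, p_2 = 3*3 + 2 = 11, q_2 = 3*1 + 1 = 4.
  i=3: a_3=27, p_3 = 27*11 + 3 = 300, q_3 = 27*4 + 1 = 109.
q_3 = 109 > 32, so the last convergent with denominator <= 32 is p_2/q_2 = 11/4.
The closest fraction with denominator <= 32 is either p_2/q_2 or the intermediate fraction (k*p_2 + p_1)/(k*q_2 + q_1) with the largest k >= 1 whose denominator stays <= 32; these approach x as k grows, and every other convergent or intermediate fraction in range is farther away.
Largest k: floor((32 - q_1)/q_2) = floor((32 - 1)/4) = 7.
That gives (7*11 + 3)/(7*4 + 1) = 80/29.
Compare the errors: |x - 11/4| = |300*4 - 11*109|/(109*4) = 1/436, and |x - 80/29| = |300*29 - 80*109|/(109*29) = 20/3161.
Cross-multiplying, 1*3161 = 3161 < 8720 = 20*436, so 1/436 is smaller: the convergent 11/4 is closer to x than 80/29.

11/4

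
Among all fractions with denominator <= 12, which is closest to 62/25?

5/2

Expand x = 62/25 as a continued fraction with the Euclidean algorithm:
  62 = 2*25 + 12, so a_0 = 2.
  25 = 2*12 + 1, so a_1 = 2.
  12 = 12*1 + 0, so a_2 = 12.
so x = [2; 2, 12].
Convergents (p_i = a_i*p_{i-1} + p_{i-2}, q_i = a_i*q_{i-1} + q_{i-2} with p_{-2}=0, p_{-1}=1, q_{-2}=1, q_{-1}=0), until the denominator exceeds 12:
  i=0: a_0=2, p_0 = 2*1 + 0 = 2, q_0 = 2*0 + 1 = 1.
  i=1: a_1=2, p_1 = 2*2 + 1 = 5, q_1 = 2*1 + 0 = 2.
  i=2: a_2=12, p_2 = 12*5 + 2 = 62, q_2 = 12*2 + 1 = 25.
q_2 = 25 > 12, so the last convergent with denominator <= 12 is p_1/q_1 = 5/2.
The closest fraction with denominator <= 12 is either p_1/q_1 or the intermediate fraction (k*p_1 + p_0)/(k*q_1 + q_0) with the largest k >= 1 whose denominator stays <= 12; these approach x as k grows, and every other convergent or intermediate fraction in range is farther away.
Largest k: floor((12 - q_0)/q_1) = floor((12 - 1)/2) = 5.
That gives (5*5 + 2)/(5*2 + 1) = 27/11.
Compare the errors: |x - 5/2| = |62*2 - 5*25|/(25*2) = 1/50, and |x - 27/11| = |62*11 - 27*25|/(25*11) = 7/275.
Cross-multiplying, 1*275 = 275 < 350 = 7*50, so 1/50 is smaller: the convergent 5/2 is closer to x than 27/11.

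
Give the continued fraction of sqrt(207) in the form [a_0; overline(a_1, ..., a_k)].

Write x_i = (sqrt(207) + m_i)/d_i with (m_0, d_0) = (0, 1). a_0 = floor(sqrt(207)) = 14, since 14^2 = 196 <= 207 < 225 = 15^2.
Iterate m_{i+1} = d_i*a_i - m_i, d_{i+1} = (207 - m_{i+1}^2)/d_i, a_{i+1} = floor((a_0 + m_{i+1})/d_{i+1}):
  m_1 = 1*14 - 0 = 14, d_1 = (207 - 14^2)/1 = 11/1 = 11, a_1 = floor((14 + 14)/11) = 2.
  m_2 = 11*2 - 14 = 8, d_2 = (207 - 8^2)/11 = 143/11 = 13, a_2 = floor((14 + 8)/13) = 1.
  m_3 = 13*1 - 8 = 5, d_3 = (207 - 5^2)/13 = 182/13 = 14, a_3 = floor((14 + 5)/14) = 1.
  m_4 = 14*1 - 5 = 9, d_4 = (207 - 9^2)/14 = 126/14 = 9, a_4 = floor((14 + 9)/9) = 2.
  m_5 = 9*2 - 9 = 9, d_5 = (207 - 9^2)/9 = 126/9 = 14, a_5 = floor((14 + 9)/14) = 1.
  m_6 = 14*1 - 9 = 5, d_6 = (207 - 5^2)/14 = 182/14 = 13, a_6 = floor((14 + 5)/13) = 1.
  m_7 = 13*1 - 5 = 8, d_7 = (207 - 8^2)/13 = 143/13 = 11, a_7 = floor((14 + 8)/11) = 2.
  m_8 = 11*2 - 8 = 14, d_8 = (207 - 14^2)/11 = 11/11 = 1, a_8 = floor((14 + 14)/1) = 28.
  m_9 = 1*28 - 14 = 14, d_9 = (207 - 14^2)/1 = 11/1 = 11: (m_9, d_9) = (m_1, d_1) = (14, 11), so from here the quotients repeat a_1, ..., a_8; the period length is 8.
Hence the expansion of sqrt(207) is a_0 = 14 followed by the repeating block 2, 1, 1, 2, 1, 1, 2, 28 (period 8).

[14; overline(2, 1, 1, 2, 1, 1, 2, 28)]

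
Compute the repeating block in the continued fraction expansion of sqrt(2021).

Write x_i = (sqrt(2021) + m_i)/d_i with (m_0, d_0) = (0, 1). a_0 = floor(sqrt(2021)) = 44, since 44^2 = 1936 <= 2021 < 2025 = 45^2.
Iterate m_{i+1} = d_i*a_i - m_i, d_{i+1} = (2021 - m_{i+1}^2)/d_i, a_{i+1} = floor((a_0 + m_{i+1})/d_{i+1}):
  m_1 = 1*44 - 0 = 44, d_1 = (2021 - 44^2)/1 = 85/1 = 85, a_1 = floor((44 + 44)/85) = 1.
  m_2 = 85*1 - 44 = 41, d_2 = (2021 - 41^2)/85 = 340/85 = 4, a_2 = floor((44 + 41)/4) = 21.
  m_3 = 4*21 - 41 = 43, d_3 = (2021 - 43^2)/4 = 172/4 = 43, a_3 = floor((44 + 43)/43) = 2.
  m_4 = 43*2 - 43 = 43, d_4 = (2021 - 43^2)/43 = 172/43 = 4, a_4 = floor((44 + 43)/4) = 21.
  m_5 = 4*21 - 43 = 41, d_5 = (2021 - 41^2)/4 = 340/4 = 85, a_5 = floor((44 + 41)/85) = 1.
  m_6 = 85*1 - 41 = 44, d_6 = (2021 - 44^2)/85 = 85/85 = 1, a_6 = floor((44 + 44)/1) = 88.
  m_7 = 1*88 - 44 = 44, d_7 = (2021 - 44^2)/1 = 85/1 = 85: (m_7, d_7) = (m_1, d_1) = (44, 85), so from here the quotients repeat a_1, ..., a_6; the period length is 6.
Hence the expansion of sqrt(2021) is a_0 = 44 followed by the repeating block 1, 21, 2, 21, 1, 88 (period 6).

[44; (1, 21, 2, 21, 1, 88)]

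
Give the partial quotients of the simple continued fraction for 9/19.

Run the Euclidean algorithm on 9 and 19; the successive quotients are the partial quotients a_0, a_1, ... (each step inverts the fractional part left over by the previous one):
  9 = 0*19 + 9, so a_0 = 0.
  19 = 2*9 + 1, so a_1 = 2.
  9 = 9*1 + 0, so a_2 = 9.
The remainder reaches 0 after 3 divisions, so the expansion has 3 partial quotients, read off in order.

[0; 2, 9]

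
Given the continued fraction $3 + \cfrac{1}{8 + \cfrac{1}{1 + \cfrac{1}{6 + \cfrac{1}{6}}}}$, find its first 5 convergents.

3/1, 25/8, 28/9, 193/62, 1186/381

Using the convergent recurrence p_i = a_i*p_{i-1} + p_{i-2}, q_i = a_i*q_{i-1} + q_{i-2} with p_{-2}=0, p_{-1}=1, q_{-2}=1, q_{-1}=0:
  i=0: a_0=3, p_0 = 3*1 + 0 = 3, q_0 = 3*0 + 1 = 1.
  i=1: a_1=8, p_1 = 8*3 + 1 = 25, q_1 = 8*1 + 0 = 8.
  i=2: a_2=1, p_2 = 1*25 + 3 = 28, q_2 = 1*8 + 1 = 9.
  i=3: a_3=6, p_3 = 6*28 + 25 = 193, q_3 = 6*9 + 8 = 62.
  i=4: a_4=6, p_4 = 6*193 + 28 = 1186, q_4 = 6*62 + 9 = 381.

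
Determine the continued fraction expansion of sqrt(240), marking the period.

Write x_i = (sqrt(240) + m_i)/d_i with (m_0, d_0) = (0, 1). a_0 = floor(sqrt(240)) = 15, since 15^2 = 225 <= 240 < 256 = 16^2.
Iterate m_{i+1} = d_i*a_i - m_i, d_{i+1} = (240 - m_{i+1}^2)/d_i, a_{i+1} = floor((a_0 + m_{i+1})/d_{i+1}):
  m_1 = 1*15 - 0 = 15, d_1 = (240 - 15^2)/1 = 15/1 = 15, a_1 = floor((15 + 15)/15) = 2.
  m_2 = 15*2 - 15 = 15, d_2 = (240 - 15^2)/15 = 15/15 = 1, a_2 = floor((15 + 15)/1) = 30.
  m_3 = 1*30 - 15 = 15, d_3 = (240 - 15^2)/1 = 15/1 = 15: (m_3, d_3) = (m_1, d_1) = (15, 15), so from here the quotients repeat a_1, a_2; the period length is 2.
Hence the expansion of sqrt(240) is a_0 = 15 followed by the repeating block 2, 30 (period 2).

[15; (2, 30)]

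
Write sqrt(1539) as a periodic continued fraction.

Write x_i = (sqrt(1539) + m_i)/d_i with (m_0, d_0) = (0, 1). a_0 = floor(sqrt(1539)) = 39, since 39^2 = 1521 <= 1539 < 1600 = 40^2.
Iterate m_{i+1} = d_i*a_i - m_i, d_{i+1} = (1539 - m_{i+1}^2)/d_i, a_{i+1} = floor((a_0 + m_{i+1})/d_{i+1}):
  m_1 = 1*39 - 0 = 39, d_1 = (1539 - 39^2)/1 = 18/1 = 18, a_1 = floor((39 + 39)/18) = 4.
  m_2 = 18*4 - 39 = 33, d_2 = (1539 - 33^2)/18 = 450/18 = 25, a_2 = floor((39 + 33)/25) = 2.
  m_3 = 25*2 - 33 = 17, d_3 = (1539 - 17^2)/25 = 1250/25 = 50, a_3 = floor((39 + 17)/50) = 1.
  m_4 = 50*1 - 17 = 33, d_4 = (1539 - 33^2)/50 = 450/50 = 9, a_4 = floor((39 + 33)/9) = 8.
  m_5 = 9*8 - 33 = 39, d_5 = (1539 - 39^2)/9 = 18/9 = 2, a_5 = floor((39 + 39)/2) = 39.
  m_6 = 2*39 - 39 = 39, d_6 = (1539 - 39^2)/2 = 18/2 = 9, a_6 = floor((39 + 39)/9) = 8.
  m_7 = 9*8 - 39 = 33, d_7 = (1539 - 33^2)/9 = 450/9 = 50, a_7 = floor((39 + 33)/50) = 1.
  m_8 = 50*1 - 33 = 17, d_8 = (1539 - 17^2)/50 = 1250/50 = 25, a_8 = floor((39 + 17)/25) = 2.
  m_9 = 25*2 - 17 = 33, d_9 = (1539 - 33^2)/25 = 450/25 = 18, a_9 = floor((39 + 33)/18) = 4.
  m_10 = 18*4 - 33 = 39, d_10 = (1539 - 39^2)/18 = 18/18 = 1, a_10 = floor((39 + 39)/1) = 78.
  m_11 = 1*78 - 39 = 39, d_11 = (1539 - 39^2)/1 = 18/1 = 18: (m_11, d_11) = (m_1, d_1) = (39, 18), so from here the quotients repeat a_1, ..., a_10; the period length is 10.
Hence the expansion of sqrt(1539) is a_0 = 39 followed by the repeating block 4, 2, 1, 8, 39, 8, 1, 2, 4, 78 (period 10).

[39; (4, 2, 1, 8, 39, 8, 1, 2, 4, 78)]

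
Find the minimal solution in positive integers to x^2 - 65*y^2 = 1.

First expand sqrt(65) as a continued fraction. With x_i = (sqrt(65) + m_i)/d_i and (m_0, d_0) = (0, 1): a_0 = floor(sqrt(65)) = 8, since 8^2 = 64 <= 65 < 81 = 9^2.
Iterate m_{i+1} = d_i*a_i - m_i, d_{i+1} = (65 - m_{i+1}^2)/d_i, a_{i+1} = floor((a_0 + m_{i+1})/d_{i+1}):
  m_1 = 1*8 - 0 = 8, d_1 = (65 - 8^2)/1 = 1/1 = 1, a_1 = floor((8 + 8)/1) = 16.
  m_2 = 1*16 - 8 = 8, d_2 = (65 - 8^2)/1 = 1/1 = 1: (m_2, d_2) = (m_1, d_1) = (8, 1), so from here the quotient a_1 repeats; the period length is 1.
So sqrt(65) = [8; (16)] with period length k = 1.
k is odd, so (p_{k-1}, q_{k-1}) only solves x^2 - 65y^2 = -1 and the fundamental solution of x^2 - 65y^2 = 1 is (p_{2k-1}, q_{2k-1}) = (p_1, q_1); compute convergents through index 1, running through the period twice.
Convergents (p_i = a_i*p_{i-1} + p_{i-2}, q_i = a_i*q_{i-1} + q_{i-2} with p_{-2}=0, p_{-1}=1, q_{-2}=1, q_{-1}=0):
  i=0: a_0=8, p_0 = 8*1 + 0 = 8, q_0 = 8*0 + 1 = 1.
  i=1: a_1=16, p_1 = 16*8 + 1 = 129, q_1 = 16*1 + 0 = 16.
Indeed p_0^2 - 65*q_0^2 = 64 - 65 = -1, not +1.
Check: 129^2 - 65*16^2 = 16641 - 16640 = 1, so (x, y) = (129, 16) solves the equation, and by the theorem it is the least positive solution.

(x, y) = (129, 16)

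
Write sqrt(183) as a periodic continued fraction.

Write x_i = (sqrt(183) + m_i)/d_i with (m_0, d_0) = (0, 1). a_0 = floor(sqrt(183)) = 13, since 13^2 = 169 <= 183 < 196 = 14^2.
Iterate m_{i+1} = d_i*a_i - m_i, d_{i+1} = (183 - m_{i+1}^2)/d_i, a_{i+1} = floor((a_0 + m_{i+1})/d_{i+1}):
  m_1 = 1*13 - 0 = 13, d_1 = (183 - 13^2)/1 = 14/1 = 14, a_1 = floor((13 + 13)/14) = 1.
  m_2 = 14*1 - 13 = 1, d_2 = (183 - 1^2)/14 = 182/14 = 13, a_2 = floor((13 + 1)/13) = 1.
  m_3 = 13*1 - 1 = 12, d_3 = (183 - 12^2)/13 = 39/13 = 3, a_3 = floor((13 + 12)/3) = 8.
  m_4 = 3*8 - 12 = 12, d_4 = (183 - 12^2)/3 = 39/3 = 13, a_4 = floor((13 + 12)/13) = 1.
  m_5 = 13*1 - 12 = 1, d_5 = (183 - 1^2)/13 = 182/13 = 14, a_5 = floor((13 + 1)/14) = 1.
  m_6 = 14*1 - 1 = 13, d_6 = (183 - 13^2)/14 = 14/14 = 1, a_6 = floor((13 + 13)/1) = 26.
  m_7 = 1*26 - 13 = 13, d_7 = (183 - 13^2)/1 = 14/1 = 14: (m_7, d_7) = (m_1, d_1) = (13, 14), so from here the quotients repeat a_1, ..., a_6; the period length is 6.
Hence the expansion of sqrt(183) is a_0 = 13 followed by the repeating block 1, 1, 8, 1, 1, 26 (period 6).

[13; (1, 1, 8, 1, 1, 26)]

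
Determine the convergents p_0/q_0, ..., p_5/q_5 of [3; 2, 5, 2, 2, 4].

3/1, 7/2, 38/11, 83/24, 204/59, 899/260

Using the convergent recurrence p_i = a_i*p_{i-1} + p_{i-2}, q_i = a_i*q_{i-1} + q_{i-2} with p_{-2}=0, p_{-1}=1, q_{-2}=1, q_{-1}=0:
  i=0: a_0=3, p_0 = 3*1 + 0 = 3, q_0 = 3*0 + 1 = 1.
  i=1: a_1=2, p_1 = 2*3 + 1 = 7, q_1 = 2*1 + 0 = 2.
  i=2: a_2=5, p_2 = 5*7 + 3 = 38, q_2 = 5*2 + 1 = 11.
  i=3: a_3=2, p_3 = 2*38 + 7 = 83, q_3 = 2*11 + 2 = 24.
  i=4: a_4=2, p_4 = 2*83 + 38 = 204, q_4 = 2*24 + 11 = 59.
  i=5: a_5=4, p_5 = 4*204 + 83 = 899, q_5 = 4*59 + 24 = 260.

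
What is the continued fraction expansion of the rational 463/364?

[1; 3, 1, 2, 10, 1, 2]

Run the Euclidean algorithm on 463 and 364; the successive quotients are the partial quotients a_0, a_1, ... (each step inverts the fractional part left over by the previous one):
  463 = 1*364 + 99, so a_0 = 1.
  364 = 3*99 + 67, so a_1 = 3.
  99 = 1*67 + 32, so a_2 = 1.
  67 = 2*32 + 3, so a_3 = 2.
  32 = 10*3 + 2, so a_4 = 10.
  3 = 1*2 + 1, so a_5 = 1.
  2 = 2*1 + 0, so a_6 = 2.
The remainder reaches 0 after 7 divisions, so the expansion has 7 partial quotients, read off in order.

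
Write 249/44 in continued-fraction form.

[5; 1, 1, 1, 14]

Run the Euclidean algorithm on 249 and 44; the successive quotients are the partial quotients a_0, a_1, ... (each step inverts the fractional part left over by the previous one):
  249 = 5*44 + 29, so a_0 = 5.
  44 = 1*29 + 15, so a_1 = 1.
  29 = 1*15 + 14, so a_2 = 1.
  15 = 1*14 + 1, so a_3 = 1.
  14 = 14*1 + 0, so a_4 = 14.
The remainder reaches 0 after 5 divisions, so the expansion has 5 partial quotients, read off in order.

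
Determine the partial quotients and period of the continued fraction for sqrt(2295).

[47; (1, 9, 1, 1, 1, 9, 1, 94)]

Write x_i = (sqrt(2295) + m_i)/d_i with (m_0, d_0) = (0, 1). a_0 = floor(sqrt(2295)) = 47, since 47^2 = 2209 <= 2295 < 2304 = 48^2.
Iterate m_{i+1} = d_i*a_i - m_i, d_{i+1} = (2295 - m_{i+1}^2)/d_i, a_{i+1} = floor((a_0 + m_{i+1})/d_{i+1}):
  m_1 = 1*47 - 0 = 47, d_1 = (2295 - 47^2)/1 = 86/1 = 86, a_1 = floor((47 + 47)/86) = 1.
  m_2 = 86*1 - 47 = 39, d_2 = (2295 - 39^2)/86 = 774/86 = 9, a_2 = floor((47 + 39)/9) = 9.
  m_3 = 9*9 - 39 = 42, d_3 = (2295 - 42^2)/9 = 531/9 = 59, a_3 = floor((47 + 42)/59) = 1.
  m_4 = 59*1 - 42 = 17, d_4 = (2295 - 17^2)/59 = 2006/59 = 34, a_4 = floor((47 + 17)/34) = 1.
  m_5 = 34*1 - 17 = 17, d_5 = (2295 - 17^2)/34 = 2006/34 = 59, a_5 = floor((47 + 17)/59) = 1.
  m_6 = 59*1 - 17 = 42, d_6 = (2295 - 42^2)/59 = 531/59 = 9, a_6 = floor((47 + 42)/9) = 9.
  m_7 = 9*9 - 42 = 39, d_7 = (2295 - 39^2)/9 = 774/9 = 86, a_7 = floor((47 + 39)/86) = 1.
  m_8 = 86*1 - 39 = 47, d_8 = (2295 - 47^2)/86 = 86/86 = 1, a_8 = floor((47 + 47)/1) = 94.
  m_9 = 1*94 - 47 = 47, d_9 = (2295 - 47^2)/1 = 86/1 = 86: (m_9, d_9) = (m_1, d_1) = (47, 86), so from here the quotients repeat a_1, ..., a_8; the period length is 8.
Hence the expansion of sqrt(2295) is a_0 = 47 followed by the repeating block 1, 9, 1, 1, 1, 9, 1, 94 (period 8).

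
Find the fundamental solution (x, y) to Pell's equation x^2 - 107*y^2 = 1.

(x, y) = (962, 93)

First expand sqrt(107) as a continued fraction. With x_i = (sqrt(107) + m_i)/d_i and (m_0, d_0) = (0, 1): a_0 = floor(sqrt(107)) = 10, since 10^2 = 100 <= 107 < 121 = 11^2.
Iterate m_{i+1} = d_i*a_i - m_i, d_{i+1} = (107 - m_{i+1}^2)/d_i, a_{i+1} = floor((a_0 + m_{i+1})/d_{i+1}):
  m_1 = 1*10 - 0 = 10, d_1 = (107 - 10^2)/1 = 7/1 = 7, a_1 = floor((10 + 10)/7) = 2.
  m_2 = 7*2 - 10 = 4, d_2 = (107 - 4^2)/7 = 91/7 = 13, a_2 = floor((10 + 4)/13) = 1.
  m_3 = 13*1 - 4 = 9, d_3 = (107 - 9^2)/13 = 26/13 = 2, a_3 = floor((10 + 9)/2) = 9.
  m_4 = 2*9 - 9 = 9, d_4 = (107 - 9^2)/2 = 26/2 = 13, a_4 = floor((10 + 9)/13) = 1.
  m_5 = 13*1 - 9 = 4, d_5 = (107 - 4^2)/13 = 91/13 = 7, a_5 = floor((10 + 4)/7) = 2.
  m_6 = 7*2 - 4 = 10, d_6 = (107 - 10^2)/7 = 7/7 = 1, a_6 = floor((10 + 10)/1) = 20.
  m_7 = 1*20 - 10 = 10, d_7 = (107 - 10^2)/1 = 7/1 = 7: (m_7, d_7) = (m_1, d_1) = (10, 7), so from here the quotients repeat a_1, ..., a_6; the period length is 6.
So sqrt(107) = [10; (2, 1, 9, 1, 2, 20)] with period length k = 6.
k is even, so the fundamental solution of x^2 - 107y^2 = 1 is (p_{k-1}, q_{k-1}) = (p_5, q_5); compute convergents through index 5.
Convergents (p_i = a_i*p_{i-1} + p_{i-2}, q_i = a_i*q_{i-1} + q_{i-2} with p_{-2}=0, p_{-1}=1, q_{-2}=1, q_{-1}=0):
  i=0: a_0=10, p_0 = 10*1 + 0 = 10, q_0 = 10*0 + 1 = 1.
  i=1: a_1=2, p_1 = 2*10 + 1 = 21, q_1 = 2*1 + 0 = 2.
  i=2: a_2=1, p_2 = 1*21 + 10 = 31, q_2 = 1*2 + 1 = 3.
  i=3: a_3=9, p_3 = 9*31 + 21 = 300, q_3 = 9*3 + 2 = 29.
  i=4: a_4=1, p_4 = 1*300 + 31 = 331, q_4 = 1*29 + 3 = 32.
  i=5: a_5=2, p_5 = 2*331 + 300 = 962, q_5 = 2*32 + 29 = 93.
Check: 962^2 - 107*93^2 = 925444 - 925443 = 1, so (x, y) = (962, 93) solves the equation, and by the theorem it is the least positive solution.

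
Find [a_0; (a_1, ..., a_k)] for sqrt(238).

Write x_i = (sqrt(238) + m_i)/d_i with (m_0, d_0) = (0, 1). a_0 = floor(sqrt(238)) = 15, since 15^2 = 225 <= 238 < 256 = 16^2.
Iterate m_{i+1} = d_i*a_i - m_i, d_{i+1} = (238 - m_{i+1}^2)/d_i, a_{i+1} = floor((a_0 + m_{i+1})/d_{i+1}):
  m_1 = 1*15 - 0 = 15, d_1 = (238 - 15^2)/1 = 13/1 = 13, a_1 = floor((15 + 15)/13) = 2.
  m_2 = 13*2 - 15 = 11, d_2 = (238 - 11^2)/13 = 117/13 = 9, a_2 = floor((15 + 11)/9) = 2.
  m_3 = 9*2 - 11 = 7, d_3 = (238 - 7^2)/9 = 189/9 = 21, a_3 = floor((15 + 7)/21) = 1.
  m_4 = 21*1 - 7 = 14, d_4 = (238 - 14^2)/21 = 42/21 = 2, a_4 = floor((15 + 14)/2) = 14.
  m_5 = 2*14 - 14 = 14, d_5 = (238 - 14^2)/2 = 42/2 = 21, a_5 = floor((15 + 14)/21) = 1.
  m_6 = 21*1 - 14 = 7, d_6 = (238 - 7^2)/21 = 189/21 = 9, a_6 = floor((15 + 7)/9) = 2.
  m_7 = 9*2 - 7 = 11, d_7 = (238 - 11^2)/9 = 117/9 = 13, a_7 = floor((15 + 11)/13) = 2.
  m_8 = 13*2 - 11 = 15, d_8 = (238 - 15^2)/13 = 13/13 = 1, a_8 = floor((15 + 15)/1) = 30.
  m_9 = 1*30 - 15 = 15, d_9 = (238 - 15^2)/1 = 13/1 = 13: (m_9, d_9) = (m_1, d_1) = (15, 13), so from here the quotients repeat a_1, ..., a_8; the period length is 8.
Hence the expansion of sqrt(238) is a_0 = 15 followed by the repeating block 2, 2, 1, 14, 1, 2, 2, 30 (period 8).

[15; (2, 2, 1, 14, 1, 2, 2, 30)]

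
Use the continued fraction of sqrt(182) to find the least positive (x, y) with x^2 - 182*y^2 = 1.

First expand sqrt(182) as a continued fraction. With x_i = (sqrt(182) + m_i)/d_i and (m_0, d_0) = (0, 1): a_0 = floor(sqrt(182)) = 13, since 13^2 = 169 <= 182 < 196 = 14^2.
Iterate m_{i+1} = d_i*a_i - m_i, d_{i+1} = (182 - m_{i+1}^2)/d_i, a_{i+1} = floor((a_0 + m_{i+1})/d_{i+1}):
  m_1 = 1*13 - 0 = 13, d_1 = (182 - 13^2)/1 = 13/1 = 13, a_1 = floor((13 + 13)/13) = 2.
  m_2 = 13*2 - 13 = 13, d_2 = (182 - 13^2)/13 = 13/13 = 1, a_2 = floor((13 + 13)/1) = 26.
  m_3 = 1*26 - 13 = 13, d_3 = (182 - 13^2)/1 = 13/1 = 13: (m_3, d_3) = (m_1, d_1) = (13, 13), so from here the quotients repeat a_1, a_2; the period length is 2.
So sqrt(182) = [13; (2, 26)] with period length k = 2.
k is even, so the fundamental solution of x^2 - 182y^2 = 1 is (p_{k-1}, q_{k-1}) = (p_1, q_1); compute convergents through index 1.
Convergents (p_i = a_i*p_{i-1} + p_{i-2}, q_i = a_i*q_{i-1} + q_{i-2} with p_{-2}=0, p_{-1}=1, q_{-2}=1, q_{-1}=0):
  i=0: a_0=13, p_0 = 13*1 + 0 = 13, q_0 = 13*0 + 1 = 1.
  i=1: a_1=2, p_1 = 2*13 + 1 = 27, q_1 = 2*1 + 0 = 2.
Check: 27^2 - 182*2^2 = 729 - 728 = 1, so (x, y) = (27, 2) solves the equation, and by the theorem it is the least positive solution.

(x, y) = (27, 2)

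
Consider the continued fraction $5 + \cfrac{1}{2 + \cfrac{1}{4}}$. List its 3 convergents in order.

Using the convergent recurrence p_i = a_i*p_{i-1} + p_{i-2}, q_i = a_i*q_{i-1} + q_{i-2} with p_{-2}=0, p_{-1}=1, q_{-2}=1, q_{-1}=0:
  i=0: a_0=5, p_0 = 5*1 + 0 = 5, q_0 = 5*0 + 1 = 1.
  i=1: a_1=2, p_1 = 2*5 + 1 = 11, q_1 = 2*1 + 0 = 2.
  i=2: a_2=4, p_2 = 4*11 + 5 = 49, q_2 = 4*2 + 1 = 9.

5/1, 11/2, 49/9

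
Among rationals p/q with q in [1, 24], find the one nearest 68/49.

25/18

Expand x = 68/49 as a continued fraction with the Euclidean algorithm:
  68 = 1*49 + 19, so a_0 = 1.
  49 = 2*19 + 11, so a_1 = 2.
  19 = 1*11 + 8, so a_2 = 1.
  11 = 1*8 + 3, so a_3 = 1.
  8 = 2*3 + 2, so a_4 = 2.
  3 = 1*2 + 1, so a_5 = 1.
  2 = 2*1 + 0, so a_6 = 2.
so x = [1; 2, 1, 1, 2, 1, 2].
Convergents (p_i = a_i*p_{i-1} + p_{i-2}, q_i = a_i*q_{i-1} + q_{i-2} with p_{-2}=0, p_{-1}=1, q_{-2}=1, q_{-1}=0), until the denominator exceeds 24:
  i=0: a_0=1, p_0 = 1*1 + 0 = 1, q_0 = 1*0 + 1 = 1.
  i=1: a_1=2, p_1 = 2*1 + 1 = 3, q_1 = 2*1 + 0 = 2.
  i=2: a_2=1, p_2 = 1*3 + 1 = 4, q_2 = 1*2 + 1 = 3.
  i=3: a_3=1, p_3 = 1*4 + 3 = 7, q_3 = 1*3 + 2 = 5.
  i=4: a_4=2, p_4 = 2*7 + 4 = 18, q_4 = 2*5 + 3 = 13.
  i=5: a_5=1, p_5 = 1*18 + 7 = 25, q_5 = 1*13 + 5 = 18.
  i=6: a_6=2, p_6 = 2*25 + 18 = 68, q_6 = 2*18 + 13 = 49.
q_6 = 49 > 24, so the last convergent with denominator <= 24 is p_5/q_5 = 25/18.
The closest fraction with denominator <= 24 is either p_5/q_5 or the intermediate fraction (k*p_5 + p_4)/(k*q_5 + q_4) with the largest k >= 1 whose denominator stays <= 24; these approach x as k grows, and every other convergent or intermediate fraction in range is farther away.
Largest k: floor((24 - q_4)/q_5) = floor((24 - 13)/18) = 0.
Since k = 0, no intermediate fraction beyond p_5/q_5 has denominator <= 24, so the convergent 25/18 is the closest (its error is |68*18 - 25*49|/(49*18) = 1/882).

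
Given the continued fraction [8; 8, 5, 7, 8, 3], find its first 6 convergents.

Using the convergent recurrence p_i = a_i*p_{i-1} + p_{i-2}, q_i = a_i*q_{i-1} + q_{i-2} with p_{-2}=0, p_{-1}=1, q_{-2}=1, q_{-1}=0:
  i=0: a_0=8, p_0 = 8*1 + 0 = 8, q_0 = 8*0 + 1 = 1.
  i=1: a_1=8, p_1 = 8*8 + 1 = 65, q_1 = 8*1 + 0 = 8.
  i=2: a_2=5, p_2 = 5*65 + 8 = 333, q_2 = 5*8 + 1 = 41.
  i=3: a_3=7, p_3 = 7*333 + 65 = 2396, q_3 = 7*41 + 8 = 295.
  i=4: a_4=8, p_4 = 8*2396 + 333 = 19501, q_4 = 8*295 + 41 = 2401.
  i=5: a_5=3, p_5 = 3*19501 + 2396 = 60899, q_5 = 3*2401 + 295 = 7498.

8/1, 65/8, 333/41, 2396/295, 19501/2401, 60899/7498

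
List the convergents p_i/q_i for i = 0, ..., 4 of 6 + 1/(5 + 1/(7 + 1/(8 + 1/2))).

6/1, 31/5, 223/36, 1815/293, 3853/622

Using the convergent recurrence p_i = a_i*p_{i-1} + p_{i-2}, q_i = a_i*q_{i-1} + q_{i-2} with p_{-2}=0, p_{-1}=1, q_{-2}=1, q_{-1}=0:
  i=0: a_0=6, p_0 = 6*1 + 0 = 6, q_0 = 6*0 + 1 = 1.
  i=1: a_1=5, p_1 = 5*6 + 1 = 31, q_1 = 5*1 + 0 = 5.
  i=2: a_2=7, p_2 = 7*31 + 6 = 223, q_2 = 7*5 + 1 = 36.
  i=3: a_3=8, p_3 = 8*223 + 31 = 1815, q_3 = 8*36 + 5 = 293.
  i=4: a_4=2, p_4 = 2*1815 + 223 = 3853, q_4 = 2*293 + 36 = 622.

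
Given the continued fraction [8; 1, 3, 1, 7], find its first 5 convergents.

Using the convergent recurrence p_i = a_i*p_{i-1} + p_{i-2}, q_i = a_i*q_{i-1} + q_{i-2} with p_{-2}=0, p_{-1}=1, q_{-2}=1, q_{-1}=0:
  i=0: a_0=8, p_0 = 8*1 + 0 = 8, q_0 = 8*0 + 1 = 1.
  i=1: a_1=1, p_1 = 1*8 + 1 = 9, q_1 = 1*1 + 0 = 1.
  i=2: a_2=3, p_2 = 3*9 + 8 = 35, q_2 = 3*1 + 1 = 4.
  i=3: a_3=1, p_3 = 1*35 + 9 = 44, q_3 = 1*4 + 1 = 5.
  i=4: a_4=7, p_4 = 7*44 + 35 = 343, q_4 = 7*5 + 4 = 39.

8/1, 9/1, 35/4, 44/5, 343/39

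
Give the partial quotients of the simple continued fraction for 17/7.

[2; 2, 3]

Run the Euclidean algorithm on 17 and 7; the successive quotients are the partial quotients a_0, a_1, ... (each step inverts the fractional part left over by the previous one):
  17 = 2*7 + 3, so a_0 = 2.
  7 = 2*3 + 1, so a_1 = 2.
  3 = 3*1 + 0, so a_2 = 3.
The remainder reaches 0 after 3 divisions, so the expansion has 3 partial quotients, read off in order.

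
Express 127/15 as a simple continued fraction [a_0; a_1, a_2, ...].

[8; 2, 7]

Run the Euclidean algorithm on 127 and 15; the successive quotients are the partial quotients a_0, a_1, ... (each step inverts the fractional part left over by the previous one):
  127 = 8*15 + 7, so a_0 = 8.
  15 = 2*7 + 1, so a_1 = 2.
  7 = 7*1 + 0, so a_2 = 7.
The remainder reaches 0 after 3 divisions, so the expansion has 3 partial quotients, read off in order.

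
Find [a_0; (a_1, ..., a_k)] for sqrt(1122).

[33; (2, 66)]

Write x_i = (sqrt(1122) + m_i)/d_i with (m_0, d_0) = (0, 1). a_0 = floor(sqrt(1122)) = 33, since 33^2 = 1089 <= 1122 < 1156 = 34^2.
Iterate m_{i+1} = d_i*a_i - m_i, d_{i+1} = (1122 - m_{i+1}^2)/d_i, a_{i+1} = floor((a_0 + m_{i+1})/d_{i+1}):
  m_1 = 1*33 - 0 = 33, d_1 = (1122 - 33^2)/1 = 33/1 = 33, a_1 = floor((33 + 33)/33) = 2.
  m_2 = 33*2 - 33 = 33, d_2 = (1122 - 33^2)/33 = 33/33 = 1, a_2 = floor((33 + 33)/1) = 66.
  m_3 = 1*66 - 33 = 33, d_3 = (1122 - 33^2)/1 = 33/1 = 33: (m_3, d_3) = (m_1, d_1) = (33, 33), so from here the quotients repeat a_1, a_2; the period length is 2.
Hence the expansion of sqrt(1122) is a_0 = 33 followed by the repeating block 2, 66 (period 2).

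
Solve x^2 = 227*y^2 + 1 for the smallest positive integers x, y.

(x, y) = (226, 15)

First expand sqrt(227) as a continued fraction. With x_i = (sqrt(227) + m_i)/d_i and (m_0, d_0) = (0, 1): a_0 = floor(sqrt(227)) = 15, since 15^2 = 225 <= 227 < 256 = 16^2.
Iterate m_{i+1} = d_i*a_i - m_i, d_{i+1} = (227 - m_{i+1}^2)/d_i, a_{i+1} = floor((a_0 + m_{i+1})/d_{i+1}):
  m_1 = 1*15 - 0 = 15, d_1 = (227 - 15^2)/1 = 2/1 = 2, a_1 = floor((15 + 15)/2) = 15.
  m_2 = 2*15 - 15 = 15, d_2 = (227 - 15^2)/2 = 2/2 = 1, a_2 = floor((15 + 15)/1) = 30.
  m_3 = 1*30 - 15 = 15, d_3 = (227 - 15^2)/1 = 2/1 = 2: (m_3, d_3) = (m_1, d_1) = (15, 2), so from here the quotients repeat a_1, a_2; the period length is 2.
So sqrt(227) = [15; (15, 30)] with period length k = 2.
k is even, so the fundamental solution of x^2 - 227y^2 = 1 is (p_{k-1}, q_{k-1}) = (p_1, q_1); compute convergents through index 1.
Convergents (p_i = a_i*p_{i-1} + p_{i-2}, q_i = a_i*q_{i-1} + q_{i-2} with p_{-2}=0, p_{-1}=1, q_{-2}=1, q_{-1}=0):
  i=0: a_0=15, p_0 = 15*1 + 0 = 15, q_0 = 15*0 + 1 = 1.
  i=1: a_1=15, p_1 = 15*15 + 1 = 226, q_1 = 15*1 + 0 = 15.
Check: 226^2 - 227*15^2 = 51076 - 51075 = 1, so (x, y) = (226, 15) solves the equation, and by the theorem it is the least positive solution.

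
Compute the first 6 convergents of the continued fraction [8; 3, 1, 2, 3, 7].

8/1, 25/3, 33/4, 91/11, 306/37, 2233/270

Using the convergent recurrence p_i = a_i*p_{i-1} + p_{i-2}, q_i = a_i*q_{i-1} + q_{i-2} with p_{-2}=0, p_{-1}=1, q_{-2}=1, q_{-1}=0:
  i=0: a_0=8, p_0 = 8*1 + 0 = 8, q_0 = 8*0 + 1 = 1.
  i=1: a_1=3, p_1 = 3*8 + 1 = 25, q_1 = 3*1 + 0 = 3.
  i=2: a_2=1, p_2 = 1*25 + 8 = 33, q_2 = 1*3 + 1 = 4.
  i=3: a_3=2, p_3 = 2*33 + 25 = 91, q_3 = 2*4 + 3 = 11.
  i=4: a_4=3, p_4 = 3*91 + 33 = 306, q_4 = 3*11 + 4 = 37.
  i=5: a_5=7, p_5 = 7*306 + 91 = 2233, q_5 = 7*37 + 11 = 270.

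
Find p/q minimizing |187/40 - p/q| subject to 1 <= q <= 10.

14/3

Expand x = 187/40 as a continued fraction with the Euclidean algorithm:
  187 = 4*40 + 27, so a_0 = 4.
  40 = 1*27 + 13, so a_1 = 1.
  27 = 2*13 + 1, so a_2 = 2.
  13 = 13*1 + 0, so a_3 = 13.
so x = [4; 1, 2, 13].
Convergents (p_i = a_i*p_{i-1} + p_{i-2}, q_i = a_i*q_{i-1} + q_{i-2} with p_{-2}=0, p_{-1}=1, q_{-2}=1, q_{-1}=0), until the denominator exceeds 10:
  i=0: a_0=4, p_0 = 4*1 + 0 = 4, q_0 = 4*0 + 1 = 1.
  i=1: a_1=1, p_1 = 1*4 + 1 = 5, q_1 = 1*1 + 0 = 1.
  i=2: a_2=2, p_2 = 2*5 + 4 = 14, q_2 = 2*1 + 1 = 3.
  i=3: a_3=13, p_3 = 13*14 + 5 = 187, q_3 = 13*3 + 1 = 40.
q_3 = 40 > 10, so the last convergent with denominator <= 10 is p_2/q_2 = 14/3.
The closest fraction with denominator <= 10 is either p_2/q_2 or the intermediate fraction (k*p_2 + p_1)/(k*q_2 + q_1) with the largest k >= 1 whose denominator stays <= 10; these approach x as k grows, and every other convergent or intermediate fraction in range is farther away.
Largest k: floor((10 - q_1)/q_2) = floor((10 - 1)/3) = 3.
That gives (3*14 + 5)/(3*3 + 1) = 47/10.
Compare the errors: |x - 14/3| = |187*3 - 14*40|/(40*3) = 1/120, and |x - 47/10| = |187*10 - 47*40|/(40*10) = 10/400.
Cross-multiplying, 1*400 = 400 < 1200 = 10*120, so 1/120 is smaller: the convergent 14/3 is closer to x than 47/10.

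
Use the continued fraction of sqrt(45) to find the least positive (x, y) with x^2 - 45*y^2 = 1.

First expand sqrt(45) as a continued fraction. With x_i = (sqrt(45) + m_i)/d_i and (m_0, d_0) = (0, 1): a_0 = floor(sqrt(45)) = 6, since 6^2 = 36 <= 45 < 49 = 7^2.
Iterate m_{i+1} = d_i*a_i - m_i, d_{i+1} = (45 - m_{i+1}^2)/d_i, a_{i+1} = floor((a_0 + m_{i+1})/d_{i+1}):
  m_1 = 1*6 - 0 = 6, d_1 = (45 - 6^2)/1 = 9/1 = 9, a_1 = floor((6 + 6)/9) = 1.
  m_2 = 9*1 - 6 = 3, d_2 = (45 - 3^2)/9 = 36/9 = 4, a_2 = floor((6 + 3)/4) = 2.
  m_3 = 4*2 - 3 = 5, d_3 = (45 - 5^2)/4 = 20/4 = 5, a_3 = floor((6 + 5)/5) = 2.
  m_4 = 5*2 - 5 = 5, d_4 = (45 - 5^2)/5 = 20/5 = 4, a_4 = floor((6 + 5)/4) = 2.
  m_5 = 4*2 - 5 = 3, d_5 = (45 - 3^2)/4 = 36/4 = 9, a_5 = floor((6 + 3)/9) = 1.
  m_6 = 9*1 - 3 = 6, d_6 = (45 - 6^2)/9 = 9/9 = 1, a_6 = floor((6 + 6)/1) = 12.
  m_7 = 1*12 - 6 = 6, d_7 = (45 - 6^2)/1 = 9/1 = 9: (m_7, d_7) = (m_1, d_1) = (6, 9), so from here the quotients repeat a_1, ..., a_6; the period length is 6.
So sqrt(45) = [6; (1, 2, 2, 2, 1, 12)] with period length k = 6.
k is even, so the fundamental solution of x^2 - 45y^2 = 1 is (p_{k-1}, q_{k-1}) = (p_5, q_5); compute convergents through index 5.
Convergents (p_i = a_i*p_{i-1} + p_{i-2}, q_i = a_i*q_{i-1} + q_{i-2} with p_{-2}=0, p_{-1}=1, q_{-2}=1, q_{-1}=0):
  i=0: a_0=6, p_0 = 6*1 + 0 = 6, q_0 = 6*0 + 1 = 1.
  i=1: a_1=1, p_1 = 1*6 + 1 = 7, q_1 = 1*1 + 0 = 1.
  i=2: a_2=2, p_2 = 2*7 + 6 = 20, q_2 = 2*1 + 1 = 3.
  i=3: a_3=2, p_3 = 2*20 + 7 = 47, q_3 = 2*3 + 1 = 7.
  i=4: a_4=2, p_4 = 2*47 + 20 = 114, q_4 = 2*7 + 3 = 17.
  i=5: a_5=1, p_5 = 1*114 + 47 = 161, q_5 = 1*17 + 7 = 24.
Check: 161^2 - 45*24^2 = 25921 - 25920 = 1, so (x, y) = (161, 24) solves the equation, and by the theorem it is the least positive solution.

(x, y) = (161, 24)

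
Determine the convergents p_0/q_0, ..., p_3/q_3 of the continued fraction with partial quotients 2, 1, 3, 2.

2/1, 3/1, 11/4, 25/9

Using the convergent recurrence p_i = a_i*p_{i-1} + p_{i-2}, q_i = a_i*q_{i-1} + q_{i-2} with p_{-2}=0, p_{-1}=1, q_{-2}=1, q_{-1}=0:
  i=0: a_0=2, p_0 = 2*1 + 0 = 2, q_0 = 2*0 + 1 = 1.
  i=1: a_1=1, p_1 = 1*2 + 1 = 3, q_1 = 1*1 + 0 = 1.
  i=2: a_2=3, p_2 = 3*3 + 2 = 11, q_2 = 3*1 + 1 = 4.
  i=3: a_3=2, p_3 = 2*11 + 3 = 25, q_3 = 2*4 + 1 = 9.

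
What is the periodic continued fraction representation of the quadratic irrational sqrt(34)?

[5; (1, 4, 1, 10)]

Write x_i = (sqrt(34) + m_i)/d_i with (m_0, d_0) = (0, 1). a_0 = floor(sqrt(34)) = 5, since 5^2 = 25 <= 34 < 36 = 6^2.
Iterate m_{i+1} = d_i*a_i - m_i, d_{i+1} = (34 - m_{i+1}^2)/d_i, a_{i+1} = floor((a_0 + m_{i+1})/d_{i+1}):
  m_1 = 1*5 - 0 = 5, d_1 = (34 - 5^2)/1 = 9/1 = 9, a_1 = floor((5 + 5)/9) = 1.
  m_2 = 9*1 - 5 = 4, d_2 = (34 - 4^2)/9 = 18/9 = 2, a_2 = floor((5 + 4)/2) = 4.
  m_3 = 2*4 - 4 = 4, d_3 = (34 - 4^2)/2 = 18/2 = 9, a_3 = floor((5 + 4)/9) = 1.
  m_4 = 9*1 - 4 = 5, d_4 = (34 - 5^2)/9 = 9/9 = 1, a_4 = floor((5 + 5)/1) = 10.
  m_5 = 1*10 - 5 = 5, d_5 = (34 - 5^2)/1 = 9/1 = 9: (m_5, d_5) = (m_1, d_1) = (5, 9), so from here the quotients repeat a_1, ..., a_4; the period length is 4.
Hence the expansion of sqrt(34) is a_0 = 5 followed by the repeating block 1, 4, 1, 10 (period 4).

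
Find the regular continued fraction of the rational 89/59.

[1; 1, 1, 29]

Run the Euclidean algorithm on 89 and 59; the successive quotients are the partial quotients a_0, a_1, ... (each step inverts the fractional part left over by the previous one):
  89 = 1*59 + 30, so a_0 = 1.
  59 = 1*30 + 29, so a_1 = 1.
  30 = 1*29 + 1, so a_2 = 1.
  29 = 29*1 + 0, so a_3 = 29.
The remainder reaches 0 after 4 divisions, so the expansion has 4 partial quotients, read off in order.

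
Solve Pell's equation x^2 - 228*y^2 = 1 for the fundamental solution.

First expand sqrt(228) as a continued fraction. With x_i = (sqrt(228) + m_i)/d_i and (m_0, d_0) = (0, 1): a_0 = floor(sqrt(228)) = 15, since 15^2 = 225 <= 228 < 256 = 16^2.
Iterate m_{i+1} = d_i*a_i - m_i, d_{i+1} = (228 - m_{i+1}^2)/d_i, a_{i+1} = floor((a_0 + m_{i+1})/d_{i+1}):
  m_1 = 1*15 - 0 = 15, d_1 = (228 - 15^2)/1 = 3/1 = 3, a_1 = floor((15 + 15)/3) = 10.
  m_2 = 3*10 - 15 = 15, d_2 = (228 - 15^2)/3 = 3/3 = 1, a_2 = floor((15 + 15)/1) = 30.
  m_3 = 1*30 - 15 = 15, d_3 = (228 - 15^2)/1 = 3/1 = 3: (m_3, d_3) = (m_1, d_1) = (15, 3), so from here the quotients repeat a_1, a_2; the period length is 2.
So sqrt(228) = [15; (10, 30)] with period length k = 2.
k is even, so the fundamental solution of x^2 - 228y^2 = 1 is (p_{k-1}, q_{k-1}) = (p_1, q_1); compute convergents through index 1.
Convergents (p_i = a_i*p_{i-1} + p_{i-2}, q_i = a_i*q_{i-1} + q_{i-2} with p_{-2}=0, p_{-1}=1, q_{-2}=1, q_{-1}=0):
  i=0: a_0=15, p_0 = 15*1 + 0 = 15, q_0 = 15*0 + 1 = 1.
  i=1: a_1=10, p_1 = 10*15 + 1 = 151, q_1 = 10*1 + 0 = 10.
Check: 151^2 - 228*10^2 = 22801 - 22800 = 1, so (x, y) = (151, 10) solves the equation, and by the theorem it is the least positive solution.

(x, y) = (151, 10)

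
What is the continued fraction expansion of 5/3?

[1; 1, 2]

Run the Euclidean algorithm on 5 and 3; the successive quotients are the partial quotients a_0, a_1, ... (each step inverts the fractional part left over by the previous one):
  5 = 1*3 + 2, so a_0 = 1.
  3 = 1*2 + 1, so a_1 = 1.
  2 = 2*1 + 0, so a_2 = 2.
The remainder reaches 0 after 3 divisions, so the expansion has 3 partial quotients, read off in order.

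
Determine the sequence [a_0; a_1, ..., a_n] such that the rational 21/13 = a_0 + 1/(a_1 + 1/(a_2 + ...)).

Run the Euclidean algorithm on 21 and 13; the successive quotients are the partial quotients a_0, a_1, ... (each step inverts the fractional part left over by the previous one):
  21 = 1*13 + 8, so a_0 = 1.
  13 = 1*8 + 5, so a_1 = 1.
  8 = 1*5 + 3, so a_2 = 1.
  5 = 1*3 + 2, so a_3 = 1.
  3 = 1*2 + 1, so a_4 = 1.
  2 = 2*1 + 0, so a_5 = 2.
The remainder reaches 0 after 6 divisions, so the expansion has 6 partial quotients, read off in order.

[1; 1, 1, 1, 1, 2]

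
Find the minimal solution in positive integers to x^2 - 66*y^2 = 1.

(x, y) = (65, 8)

First expand sqrt(66) as a continued fraction. With x_i = (sqrt(66) + m_i)/d_i and (m_0, d_0) = (0, 1): a_0 = floor(sqrt(66)) = 8, since 8^2 = 64 <= 66 < 81 = 9^2.
Iterate m_{i+1} = d_i*a_i - m_i, d_{i+1} = (66 - m_{i+1}^2)/d_i, a_{i+1} = floor((a_0 + m_{i+1})/d_{i+1}):
  m_1 = 1*8 - 0 = 8, d_1 = (66 - 8^2)/1 = 2/1 = 2, a_1 = floor((8 + 8)/2) = 8.
  m_2 = 2*8 - 8 = 8, d_2 = (66 - 8^2)/2 = 2/2 = 1, a_2 = floor((8 + 8)/1) = 16.
  m_3 = 1*16 - 8 = 8, d_3 = (66 - 8^2)/1 = 2/1 = 2: (m_3, d_3) = (m_1, d_1) = (8, 2), so from here the quotients repeat a_1, a_2; the period length is 2.
So sqrt(66) = [8; (8, 16)] with period length k = 2.
k is even, so the fundamental solution of x^2 - 66y^2 = 1 is (p_{k-1}, q_{k-1}) = (p_1, q_1); compute convergents through index 1.
Convergents (p_i = a_i*p_{i-1} + p_{i-2}, q_i = a_i*q_{i-1} + q_{i-2} with p_{-2}=0, p_{-1}=1, q_{-2}=1, q_{-1}=0):
  i=0: a_0=8, p_0 = 8*1 + 0 = 8, q_0 = 8*0 + 1 = 1.
  i=1: a_1=8, p_1 = 8*8 + 1 = 65, q_1 = 8*1 + 0 = 8.
Check: 65^2 - 66*8^2 = 4225 - 4224 = 1, so (x, y) = (65, 8) solves the equation, and by the theorem it is the least positive solution.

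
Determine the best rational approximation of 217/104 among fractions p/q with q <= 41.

48/23

Expand x = 217/104 as a continued fraction with the Euclidean algorithm:
  217 = 2*104 + 9, so a_0 = 2.
  104 = 11*9 + 5, so a_1 = 11.
  9 = 1*5 + 4, so a_2 = 1.
  5 = 1*4 + 1, so a_3 = 1.
  4 = 4*1 + 0, so a_4 = 4.
so x = [2; 11, 1, 1, 4].
Convergents (p_i = a_i*p_{i-1} + p_{i-2}, q_i = a_i*q_{i-1} + q_{i-2} with p_{-2}=0, p_{-1}=1, q_{-2}=1, q_{-1}=0), until the denominator exceeds 41:
  i=0: a_0=2, p_0 = 2*1 + 0 = 2, q_0 = 2*0 + 1 = 1.
  i=1: a_1=11, p_1 = 11*2 + 1 = 23, q_1 = 11*1 + 0 = 11.
  i=2: a_2=1, p_2 = 1*23 + 2 = 25, q_2 = 1*11 + 1 = 12.
  i=3: a_3=1, p_3 = 1*25 + 23 = 48, q_3 = 1*12 + 11 = 23.
  i=4: a_4=4, p_4 = 4*48 + 25 = 217, q_4 = 4*23 + 12 = 104.
q_4 = 104 > 41, so the last convergent with denominator <= 41 is p_3/q_3 = 48/23.
The closest fraction with denominator <= 41 is either p_3/q_3 or the intermediate fraction (k*p_3 + p_2)/(k*q_3 + q_2) with the largest k >= 1 whose denominator stays <= 41; these approach x as k grows, and every other convergent or intermediate fraction in range is farther away.
Largest k: floor((41 - q_2)/q_3) = floor((41 - 12)/23) = 1.
That gives (1*48 + 25)/(1*23 + 12) = 73/35.
Compare the errors: |x - 48/23| = |217*23 - 48*104|/(104*23) = 1/2392, and |x - 73/35| = |217*35 - 73*104|/(104*35) = 3/3640.
Cross-multiplying, 1*3640 = 3640 < 7176 = 3*2392, so 1/2392 is smaller: the convergent 48/23 is closer to x than 73/35.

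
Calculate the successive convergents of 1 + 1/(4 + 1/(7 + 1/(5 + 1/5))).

1/1, 5/4, 36/29, 185/149, 961/774

Using the convergent recurrence p_i = a_i*p_{i-1} + p_{i-2}, q_i = a_i*q_{i-1} + q_{i-2} with p_{-2}=0, p_{-1}=1, q_{-2}=1, q_{-1}=0:
  i=0: a_0=1, p_0 = 1*1 + 0 = 1, q_0 = 1*0 + 1 = 1.
  i=1: a_1=4, p_1 = 4*1 + 1 = 5, q_1 = 4*1 + 0 = 4.
  i=2: a_2=7, p_2 = 7*5 + 1 = 36, q_2 = 7*4 + 1 = 29.
  i=3: a_3=5, p_3 = 5*36 + 5 = 185, q_3 = 5*29 + 4 = 149.
  i=4: a_4=5, p_4 = 5*185 + 36 = 961, q_4 = 5*149 + 29 = 774.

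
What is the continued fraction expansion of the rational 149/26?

Run the Euclidean algorithm on 149 and 26; the successive quotients are the partial quotients a_0, a_1, ... (each step inverts the fractional part left over by the previous one):
  149 = 5*26 + 19, so a_0 = 5.
  26 = 1*19 + 7, so a_1 = 1.
  19 = 2*7 + 5, so a_2 = 2.
  7 = 1*5 + 2, so a_3 = 1.
  5 = 2*2 + 1, so a_4 = 2.
  2 = 2*1 + 0, so a_5 = 2.
The remainder reaches 0 after 6 divisions, so the expansion has 6 partial quotients, read off in order.

[5; 1, 2, 1, 2, 2]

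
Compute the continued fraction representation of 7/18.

[0; 2, 1, 1, 3]

Run the Euclidean algorithm on 7 and 18; the successive quotients are the partial quotients a_0, a_1, ... (each step inverts the fractional part left over by the previous one):
  7 = 0*18 + 7, so a_0 = 0.
  18 = 2*7 + 4, so a_1 = 2.
  7 = 1*4 + 3, so a_2 = 1.
  4 = 1*3 + 1, so a_3 = 1.
  3 = 3*1 + 0, so a_4 = 3.
The remainder reaches 0 after 5 divisions, so the expansion has 5 partial quotients, read off in order.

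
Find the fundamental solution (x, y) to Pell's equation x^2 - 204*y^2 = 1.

First expand sqrt(204) as a continued fraction. With x_i = (sqrt(204) + m_i)/d_i and (m_0, d_0) = (0, 1): a_0 = floor(sqrt(204)) = 14, since 14^2 = 196 <= 204 < 225 = 15^2.
Iterate m_{i+1} = d_i*a_i - m_i, d_{i+1} = (204 - m_{i+1}^2)/d_i, a_{i+1} = floor((a_0 + m_{i+1})/d_{i+1}):
  m_1 = 1*14 - 0 = 14, d_1 = (204 - 14^2)/1 = 8/1 = 8, a_1 = floor((14 + 14)/8) = 3.
  m_2 = 8*3 - 14 = 10, d_2 = (204 - 10^2)/8 = 104/8 = 13, a_2 = floor((14 + 10)/13) = 1.
  m_3 = 13*1 - 10 = 3, d_3 = (204 - 3^2)/13 = 195/13 = 15, a_3 = floor((14 + 3)/15) = 1.
  m_4 = 15*1 - 3 = 12, d_4 = (204 - 12^2)/15 = 60/15 = 4, a_4 = floor((14 + 12)/4) = 6.
  m_5 = 4*6 - 12 = 12, d_5 = (204 - 12^2)/4 = 60/4 = 15, a_5 = floor((14 + 12)/15) = 1.
  m_6 = 15*1 - 12 = 3, d_6 = (204 - 3^2)/15 = 195/15 = 13, a_6 = floor((14 + 3)/13) = 1.
  m_7 = 13*1 - 3 = 10, d_7 = (204 - 10^2)/13 = 104/13 = 8, a_7 = floor((14 + 10)/8) = 3.
  m_8 = 8*3 - 10 = 14, d_8 = (204 - 14^2)/8 = 8/8 = 1, a_8 = floor((14 + 14)/1) = 28.
  m_9 = 1*28 - 14 = 14, d_9 = (204 - 14^2)/1 = 8/1 = 8: (m_9, d_9) = (m_1, d_1) = (14, 8), so from here the quotients repeat a_1, ..., a_8; the period length is 8.
So sqrt(204) = [14; (3, 1, 1, 6, 1, 1, 3, 28)] with period length k = 8.
k is even, so the fundamental solution of x^2 - 204y^2 = 1 is (p_{k-1}, q_{k-1}) = (p_7, q_7); compute convergents through index 7.
Convergents (p_i = a_i*p_{i-1} + p_{i-2}, q_i = a_i*q_{i-1} + q_{i-2} with p_{-2}=0, p_{-1}=1, q_{-2}=1, q_{-1}=0):
  i=0: a_0=14, p_0 = 14*1 + 0 = 14, q_0 = 14*0 + 1 = 1.
  i=1: a_1=3, p_1 = 3*14 + 1 = 43, q_1 = 3*1 + 0 = 3.
  i=2: a_2=1, p_2 = 1*43 + 14 = 57, q_2 = 1*3 + 1 = 4.
  i=3: a_3=1, p_3 = 1*57 + 43 = 100, q_3 = 1*4 + 3 = 7.
  i=4: a_4=6, p_4 = 6*100 + 57 = 657, q_4 = 6*7 + 4 = 46.
  i=5: a_5=1, p_5 = 1*657 + 100 = 757, q_5 = 1*46 + 7 = 53.
  i=6: a_6=1, p_6 = 1*757 + 657 = 1414, q_6 = 1*53 + 46 = 99.
  i=7: a_7=3, p_7 = 3*1414 + 757 = 4999, q_7 = 3*99 + 53 = 350.
Check: 4999^2 - 204*350^2 = 24990001 - 24990000 = 1, so (x, y) = (4999, 350) solves the equation, and by the theorem it is the least positive solution.

(x, y) = (4999, 350)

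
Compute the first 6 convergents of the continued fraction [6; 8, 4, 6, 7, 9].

6/1, 49/8, 202/33, 1261/206, 9029/1475, 82522/13481

Using the convergent recurrence p_i = a_i*p_{i-1} + p_{i-2}, q_i = a_i*q_{i-1} + q_{i-2} with p_{-2}=0, p_{-1}=1, q_{-2}=1, q_{-1}=0:
  i=0: a_0=6, p_0 = 6*1 + 0 = 6, q_0 = 6*0 + 1 = 1.
  i=1: a_1=8, p_1 = 8*6 + 1 = 49, q_1 = 8*1 + 0 = 8.
  i=2: a_2=4, p_2 = 4*49 + 6 = 202, q_2 = 4*8 + 1 = 33.
  i=3: a_3=6, p_3 = 6*202 + 49 = 1261, q_3 = 6*33 + 8 = 206.
  i=4: a_4=7, p_4 = 7*1261 + 202 = 9029, q_4 = 7*206 + 33 = 1475.
  i=5: a_5=9, p_5 = 9*9029 + 1261 = 82522, q_5 = 9*1475 + 206 = 13481.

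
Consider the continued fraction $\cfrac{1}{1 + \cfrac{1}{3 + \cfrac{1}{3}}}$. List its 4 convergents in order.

Using the convergent recurrence p_i = a_i*p_{i-1} + p_{i-2}, q_i = a_i*q_{i-1} + q_{i-2} with p_{-2}=0, p_{-1}=1, q_{-2}=1, q_{-1}=0:
  i=0: a_0=0, p_0 = 0*1 + 0 = 0, q_0 = 0*0 + 1 = 1.
  i=1: a_1=1, p_1 = 1*0 + 1 = 1, q_1 = 1*1 + 0 = 1.
  i=2: a_2=3, p_2 = 3*1 + 0 = 3, q_2 = 3*1 + 1 = 4.
  i=3: a_3=3, p_3 = 3*3 + 1 = 10, q_3 = 3*4 + 1 = 13.

0/1, 1/1, 3/4, 10/13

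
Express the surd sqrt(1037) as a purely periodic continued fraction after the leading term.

Write x_i = (sqrt(1037) + m_i)/d_i with (m_0, d_0) = (0, 1). a_0 = floor(sqrt(1037)) = 32, since 32^2 = 1024 <= 1037 < 1089 = 33^2.
Iterate m_{i+1} = d_i*a_i - m_i, d_{i+1} = (1037 - m_{i+1}^2)/d_i, a_{i+1} = floor((a_0 + m_{i+1})/d_{i+1}):
  m_1 = 1*32 - 0 = 32, d_1 = (1037 - 32^2)/1 = 13/1 = 13, a_1 = floor((32 + 32)/13) = 4.
  m_2 = 13*4 - 32 = 20, d_2 = (1037 - 20^2)/13 = 637/13 = 49, a_2 = floor((32 + 20)/49) = 1.
  m_3 = 49*1 - 20 = 29, d_3 = (1037 - 29^2)/49 = 196/49 = 4, a_3 = floor((32 + 29)/4) = 15.
  m_4 = 4*15 - 29 = 31, d_4 = (1037 - 31^2)/4 = 76/4 = 19, a_4 = floor((32 + 31)/19) = 3.
  m_5 = 19*3 - 31 = 26, d_5 = (1037 - 26^2)/19 = 361/19 = 19, a_5 = floor((32 + 26)/19) = 3.
  m_6 = 19*3 - 26 = 31, d_6 = (1037 - 31^2)/19 = 76/19 = 4, a_6 = floor((32 + 31)/4) = 15.
  m_7 = 4*15 - 31 = 29, d_7 = (1037 - 29^2)/4 = 196/4 = 49, a_7 = floor((32 + 29)/49) = 1.
  m_8 = 49*1 - 29 = 20, d_8 = (1037 - 20^2)/49 = 637/49 = 13, a_8 = floor((32 + 20)/13) = 4.
  m_9 = 13*4 - 20 = 32, d_9 = (1037 - 32^2)/13 = 13/13 = 1, a_9 = floor((32 + 32)/1) = 64.
  m_10 = 1*64 - 32 = 32, d_10 = (1037 - 32^2)/1 = 13/1 = 13: (m_10, d_10) = (m_1, d_1) = (32, 13), so from here the quotients repeat a_1, ..., a_9; the period length is 9.
Hence the expansion of sqrt(1037) is a_0 = 32 followed by the repeating block 4, 1, 15, 3, 3, 15, 1, 4, 64 (period 9).

[32; (4, 1, 15, 3, 3, 15, 1, 4, 64)]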